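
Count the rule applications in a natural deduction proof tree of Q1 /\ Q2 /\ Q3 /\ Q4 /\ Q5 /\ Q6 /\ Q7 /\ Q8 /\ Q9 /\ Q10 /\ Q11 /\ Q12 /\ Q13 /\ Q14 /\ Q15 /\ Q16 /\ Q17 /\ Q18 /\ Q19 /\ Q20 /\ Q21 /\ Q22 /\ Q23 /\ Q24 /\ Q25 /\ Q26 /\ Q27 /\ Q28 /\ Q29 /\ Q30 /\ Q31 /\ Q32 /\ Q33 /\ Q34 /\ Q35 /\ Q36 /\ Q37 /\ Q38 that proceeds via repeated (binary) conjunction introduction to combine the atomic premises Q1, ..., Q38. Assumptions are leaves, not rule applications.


The target conjunction has 38 conjuncts, i.e. 37 binary /\ connectives.
Each conjunction-intro joins two pieces, so 38 atoms require 38-1 = 37 applications.
Total inference nodes = 37

37


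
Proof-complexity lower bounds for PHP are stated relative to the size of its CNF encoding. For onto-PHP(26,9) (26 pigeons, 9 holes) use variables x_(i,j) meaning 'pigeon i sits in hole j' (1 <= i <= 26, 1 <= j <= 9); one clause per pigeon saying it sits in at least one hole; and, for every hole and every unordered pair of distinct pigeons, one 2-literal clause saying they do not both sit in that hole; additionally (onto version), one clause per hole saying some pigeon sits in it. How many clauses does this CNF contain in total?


onto-PHP(26,9): 26 pigeons, 9 holes, 26*9 = 234 variables.
- pigeon clauses: one per pigeon -> 26 clauses
- hole clauses: 9 holes * C(26,2) = 9 * 325 -> 2925 clauses
- onto clauses: one per hole -> 9 clauses
Total clauses = 26 + 2925 + 9 = 2960

2960


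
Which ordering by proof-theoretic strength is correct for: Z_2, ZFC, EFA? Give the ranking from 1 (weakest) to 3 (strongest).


Ordering by consistency strength:
1. EFA
2. Z_2
3. ZFC


Z_2=2, ZFC=3, EFA=1


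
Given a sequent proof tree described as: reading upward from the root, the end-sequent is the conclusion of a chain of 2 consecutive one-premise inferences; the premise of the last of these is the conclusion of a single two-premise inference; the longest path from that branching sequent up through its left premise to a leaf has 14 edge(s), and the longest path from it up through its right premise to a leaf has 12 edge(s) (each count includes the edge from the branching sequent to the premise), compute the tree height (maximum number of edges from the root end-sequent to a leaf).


Longest path through the left premise: 14 edges (measured from the branching sequent)
Longest path through the right premise: 12 edges
Height of the subtree rooted at the branching sequent: max(14, 12) = 14
The branching sequent sits 2 edges above the root (the chain of one-premise inferences), so height = 14 + 2 = 16

16


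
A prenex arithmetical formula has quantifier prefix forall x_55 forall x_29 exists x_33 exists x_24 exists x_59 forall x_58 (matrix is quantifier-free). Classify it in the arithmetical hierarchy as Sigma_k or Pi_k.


Leading quantifier is forall, so the class is Pi.
Number of quantifier blocks = alternations + 1 = 2 + 1 = 3.
Classification: Pi_3

Pi_3


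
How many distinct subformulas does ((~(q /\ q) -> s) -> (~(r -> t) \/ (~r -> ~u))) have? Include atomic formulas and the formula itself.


Formula: ((~(q /\ q) -> s) -> (~(r -> t) \/ (~r -> ~u)))
Subformulas found:
  1. q
  2. u
  3. s
  4. r
  5. t
  6. ~u
  7. ~r
  8. (r -> t)
  9. (q /\ q)
  10. ~(r -> t)
  11. ~(q /\ q)
  12. (~r -> ~u)
  13. (~(q /\ q) -> s)
  14. (~(r -> t) \/ (~r -> ~u))
  15. ((~(q /\ q) -> s) -> (~(r -> t) \/ (~r -> ~u)))
Total distinct subformulas = 15

15


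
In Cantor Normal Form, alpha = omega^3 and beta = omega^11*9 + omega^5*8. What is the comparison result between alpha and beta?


Compare term by term from highest exponent:
alpha = omega^3
beta = omega^11*9 + omega^5*8
Term 1: alpha has omega^3*1, beta has omega^11*9
Term 2: alpha has omega^0*0, beta has omega^5*8
Result: alpha < beta

alpha < beta


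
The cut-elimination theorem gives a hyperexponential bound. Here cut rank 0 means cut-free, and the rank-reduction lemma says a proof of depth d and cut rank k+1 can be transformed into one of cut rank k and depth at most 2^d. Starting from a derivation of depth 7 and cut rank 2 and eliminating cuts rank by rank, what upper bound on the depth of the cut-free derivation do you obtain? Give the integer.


Each rank reduction sends depth d to at most 2^d; cut rank r needs r reductions.
2_0(7) = 7
2_1(7) = 2^7 = 128
2_2(7) = 2^128 = 340282366920938463463374607431768211456
Cut-free depth bound = 340282366920938463463374607431768211456

340282366920938463463374607431768211456


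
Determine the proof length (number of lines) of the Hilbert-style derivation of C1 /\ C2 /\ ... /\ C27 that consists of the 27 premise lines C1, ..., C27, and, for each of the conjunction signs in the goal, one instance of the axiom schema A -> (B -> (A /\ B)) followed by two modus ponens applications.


Conjoining 27 premises:
- 27 premise lines
- the goal has 26 conjunction signs; each costs 1 axiom instance + 2 MP = 3 lines: 3 * 26 = 78
Total = 27 + 78 = 105 lines.

105


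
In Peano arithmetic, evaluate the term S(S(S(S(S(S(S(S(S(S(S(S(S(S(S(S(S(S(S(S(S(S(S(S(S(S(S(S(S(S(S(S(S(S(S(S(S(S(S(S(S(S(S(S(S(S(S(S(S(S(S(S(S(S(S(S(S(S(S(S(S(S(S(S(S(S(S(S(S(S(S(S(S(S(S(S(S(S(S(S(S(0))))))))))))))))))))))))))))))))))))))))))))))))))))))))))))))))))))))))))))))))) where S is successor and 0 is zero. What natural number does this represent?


Counting successors applied to 0:
81 applications of S to 0 = 81

81


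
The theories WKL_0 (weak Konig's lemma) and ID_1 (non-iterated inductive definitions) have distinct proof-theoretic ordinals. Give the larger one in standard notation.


Proof-theoretic ordinal of WKL_0 (weak Konig's lemma): omega^omega
Proof-theoretic ordinal of ID_1 (non-iterated inductive definitions): psi_0(epsilon_{Omega+1})
Comparing: omega^omega < psi_0(epsilon_{Omega+1}).
The larger ordinal is psi_0(epsilon_{Omega+1}) (from ID_1 (non-iterated inductive definitions)).

psi_0(epsilon_{Omega+1})


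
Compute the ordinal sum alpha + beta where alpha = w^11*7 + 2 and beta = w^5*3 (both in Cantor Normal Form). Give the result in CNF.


Ordinal addition (w^11*7 + 2) + w^5*3:
alpha's leading term has exponent 11 > beta's exponent 5, so it survives.
alpha's tail term has exponent 0 < beta's exponent 5, so it is absorbed by beta.
In ordinal addition, any term followed by a strictly larger-exponent term is absorbed.
Result = w^11*7 + w^5*3

w^11*7 + w^5*3


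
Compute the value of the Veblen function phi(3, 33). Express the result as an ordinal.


phi(3, 33):
phi(3, beta) = eta_beta (the beta-th eta number, fixed point of zeta).
phi(3, 33) = eta_33

eta_33


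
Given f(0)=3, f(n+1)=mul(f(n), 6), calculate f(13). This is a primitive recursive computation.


f(0) = 3
f(1) = mul(f(0), 6) = mul(3, 6) = 18
f(2) = mul(f(1), 6) = mul(18, 6) = 108
f(3) = mul(f(2), 6) = mul(108, 6) = 648
f(4) = mul(f(3), 6) = mul(648, 6) = 3888
f(5) = mul(f(4), 6) = mul(3888, 6) = 23328
f(6) = mul(f(5), 6) = mul(23328, 6) = 139968
f(7) = mul(f(6), 6) = mul(139968, 6) = 839808
f(8) = mul(f(7), 6) = mul(839808, 6) = 5038848
f(9) = mul(f(8), 6) = mul(5038848, 6) = 30233088
f(10) = mul(f(9), 6) = mul(30233088, 6) = 181398528
f(11) = mul(f(10), 6) = mul(181398528, 6) = 1088391168
f(12) = mul(f(11), 6) = mul(1088391168, 6) = 6530347008
f(13) = mul(f(12), 6) = mul(6530347008, 6) = 39182082048


39182082048


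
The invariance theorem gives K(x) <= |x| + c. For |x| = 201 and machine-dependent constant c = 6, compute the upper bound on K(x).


K(x) <= |x| + c = 201 + 6 = 207

207


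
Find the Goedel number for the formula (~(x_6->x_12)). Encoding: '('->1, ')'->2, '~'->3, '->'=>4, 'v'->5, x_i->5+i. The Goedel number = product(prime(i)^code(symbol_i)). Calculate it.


Formula: (~(x_6->x_12))
Symbol codes: [1, 3, 1, 11, 4, 17, 2, 2]
Primes: [2, 3, 5, 7, 11, 13, 17, 19]
p_1^1 = 2^1 = 2
p_2^3 = 3^3 = 27
p_3^1 = 5^1 = 5
p_4^11 = 7^11 = 1977326743
p_5^4 = 11^4 = 14641
p_6^17 = 13^17 = 8650415919381337933
p_7^2 = 17^2 = 289
p_8^2 = 19^2 = 361
Product = 7054317116242087283330937054662462226570

7054317116242087283330937054662462226570


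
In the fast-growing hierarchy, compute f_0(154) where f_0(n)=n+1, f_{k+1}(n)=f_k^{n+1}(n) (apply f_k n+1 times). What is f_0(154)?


f_0(154) = 154 + 1 = 155

155


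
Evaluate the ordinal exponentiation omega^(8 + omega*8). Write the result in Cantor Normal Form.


omega^(8 + omega*8):
In ordinal addition a term is absorbed by a following term of strictly larger exponent: 0 < 1, so 8 + omega*8 = omega*8.
omega raised to a CNF ordinal is a single CNF term: Result = omega^(omega*8)

omega^(omega*8)


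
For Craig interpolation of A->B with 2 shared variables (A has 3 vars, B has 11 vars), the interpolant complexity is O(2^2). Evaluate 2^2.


Shared atoms = 2
Craig interpolant size bound = 2^2
= 4

4


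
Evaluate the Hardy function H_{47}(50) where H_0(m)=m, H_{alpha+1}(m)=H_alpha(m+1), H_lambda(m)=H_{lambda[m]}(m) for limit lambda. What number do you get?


H_47(50):
For finite ordinals k, H_k(n) = n + k (each successor step adds 1).
H_47(50) = 50 + 47 = 97

97


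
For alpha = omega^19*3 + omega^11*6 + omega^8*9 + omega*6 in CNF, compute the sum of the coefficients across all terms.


CNF: omega^19*3 + omega^11*6 + omega^8*9 + omega*6
Coefficients: 3 + 6 + 9 + 6 = 24

24


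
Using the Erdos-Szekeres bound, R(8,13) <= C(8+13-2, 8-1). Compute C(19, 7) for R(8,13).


R(8,13) <= C(8+13-2, 8-1) = C(19, 7)
C(19, 7) = 19! / (7! * 12!)
= 50388

50388


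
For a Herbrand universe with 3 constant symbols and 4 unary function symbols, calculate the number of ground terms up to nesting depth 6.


Herbrand terms by depth:
Depth 0: 3 constants
Depth 1: 12 new terms (running total: 15)
Depth 2: 48 new terms (running total: 63)
Depth 3: 192 new terms (running total: 255)
Depth 4: 768 new terms (running total: 1023)
Depth 5: 3072 new terms (running total: 4095)
Depth 6: 12288 new terms (running total: 16383)
Total distinct ground terms = 16383

16383


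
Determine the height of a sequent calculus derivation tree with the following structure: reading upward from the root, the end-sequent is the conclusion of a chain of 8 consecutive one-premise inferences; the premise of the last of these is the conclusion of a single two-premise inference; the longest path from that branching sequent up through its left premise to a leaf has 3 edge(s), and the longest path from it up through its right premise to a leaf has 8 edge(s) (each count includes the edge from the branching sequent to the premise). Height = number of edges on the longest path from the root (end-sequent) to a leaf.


Longest path through the left premise: 3 edges (measured from the branching sequent)
Longest path through the right premise: 8 edges
Height of the subtree rooted at the branching sequent: max(3, 8) = 8
The branching sequent sits 8 edges above the root (the chain of one-premise inferences), so height = 8 + 8 = 16

16


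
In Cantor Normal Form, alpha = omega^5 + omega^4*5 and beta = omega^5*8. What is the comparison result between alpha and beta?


Compare term by term from highest exponent:
alpha = omega^5 + omega^4*5
beta = omega^5*8
Term 1: alpha has omega^5*1, beta has omega^5*8
Term 2: alpha has omega^4*5, beta has omega^0*0
Result: alpha < beta

alpha < beta


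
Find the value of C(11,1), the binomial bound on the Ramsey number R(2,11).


R(2,11) <= C(2+11-2, 2-1) = C(11, 1)
C(11, 1) = 11! / (1! * 10!)
= 11

11


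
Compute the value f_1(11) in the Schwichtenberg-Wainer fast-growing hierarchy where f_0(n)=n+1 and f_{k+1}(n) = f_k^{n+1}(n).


f_1(11) = f_0^12(11)
f_0 adds 1 each time, applied 12 times.
f_1(11) = 11 + 12 = 23

23


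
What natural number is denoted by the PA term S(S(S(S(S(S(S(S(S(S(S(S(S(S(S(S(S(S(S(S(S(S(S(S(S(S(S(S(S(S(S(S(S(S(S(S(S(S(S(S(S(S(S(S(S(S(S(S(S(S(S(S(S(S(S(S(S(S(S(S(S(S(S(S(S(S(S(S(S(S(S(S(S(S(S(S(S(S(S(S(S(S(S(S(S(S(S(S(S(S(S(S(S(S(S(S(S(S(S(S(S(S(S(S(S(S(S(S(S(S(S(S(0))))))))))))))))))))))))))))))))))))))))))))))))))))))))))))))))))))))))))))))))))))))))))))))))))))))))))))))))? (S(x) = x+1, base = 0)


Counting successors applied to 0:
112 applications of S to 0 = 112

112


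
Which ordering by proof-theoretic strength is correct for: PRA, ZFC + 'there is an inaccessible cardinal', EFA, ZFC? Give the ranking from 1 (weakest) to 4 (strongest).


Ordering by consistency strength:
1. EFA
2. PRA
3. ZFC
4. ZFC + 'there is an inaccessible cardinal'


PRA=2, ZFC + 'there is an inaccessible cardinal'=4, EFA=1, ZFC=3


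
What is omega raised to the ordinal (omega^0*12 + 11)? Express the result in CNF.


omega^(omega^0*12 + 11):
omega^0 = 1, so the exponent is 12 + 11 = 23 (finite ordinal addition).
Result = omega^23, already a single CNF term.

omega^23


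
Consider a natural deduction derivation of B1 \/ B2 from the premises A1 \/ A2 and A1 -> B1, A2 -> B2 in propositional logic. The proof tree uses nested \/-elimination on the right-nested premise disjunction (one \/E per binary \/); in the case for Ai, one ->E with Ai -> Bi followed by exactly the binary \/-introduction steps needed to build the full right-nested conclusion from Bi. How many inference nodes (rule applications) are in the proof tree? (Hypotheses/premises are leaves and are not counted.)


Constructive dilemma with 2 branches, all disjunctions right-nested:
- \/E: the premise has 1 binary \/, each eliminated once: 1 nodes.
- ->E: one per case (Ai with Ai -> Bi gives Bi): 2 nodes.
- \/I: in case i < n, Bi needs 1 step to form Bi \/ (B(i+1) \/ ...) and then i-1 steps to prepend B(i-1), ..., B1, i.e. i steps; in case i = n, B2 needs 1 prepend steps.
  \/I total = (1 + 2 + ... + 1) + 1 = 1 + 1 = 2 nodes.
Total = 1 + 2 + 2 = 5

5


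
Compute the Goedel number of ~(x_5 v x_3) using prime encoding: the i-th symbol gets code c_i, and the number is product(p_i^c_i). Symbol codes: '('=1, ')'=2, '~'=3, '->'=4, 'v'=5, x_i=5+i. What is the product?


Formula: ~(x_5 v x_3)
Symbol codes: [3, 1, 10, 5, 8, 2]
Primes: [2, 3, 5, 7, 11, 13]
p_1^3 = 2^3 = 8
p_2^1 = 3^1 = 3
p_3^10 = 5^10 = 9765625
p_4^5 = 7^5 = 16807
p_5^8 = 11^8 = 214358881
p_6^2 = 13^2 = 169
Product = 142701872224552265625000

142701872224552265625000


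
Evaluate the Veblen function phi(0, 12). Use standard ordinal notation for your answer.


phi(0, 12):
phi(0, beta) = omega^beta by definition.
phi(0, 12) = omega^12

omega^12


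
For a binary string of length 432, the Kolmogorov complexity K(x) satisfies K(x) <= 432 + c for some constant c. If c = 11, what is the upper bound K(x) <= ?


K(x) <= |x| + c = 432 + 11 = 443

443


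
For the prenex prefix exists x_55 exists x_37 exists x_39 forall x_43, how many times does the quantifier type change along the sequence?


Walk the prefix and count type changes:
  position 1: exists -> exists
  position 2: exists -> exists
  position 3: exists -> forall <-- alternation
Total alternations = 1

1


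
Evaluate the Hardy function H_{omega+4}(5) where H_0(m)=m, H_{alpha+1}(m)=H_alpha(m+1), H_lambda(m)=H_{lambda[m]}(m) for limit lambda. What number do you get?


H_{omega+4}(5):
Unwind the 4 successor steps: H_{omega+4}(5) = H_omega(5+4) = H_omega(9).
H_omega(m) = H_m(m) = m + m = 2m.
Result = 2 * 9 = 18

18


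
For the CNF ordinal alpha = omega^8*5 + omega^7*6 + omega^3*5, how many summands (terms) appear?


CNF: omega^8*5 + omega^7*6 + omega^3*5
Count the summands separated by '+':
  term 1: omega^8*5
  term 2: omega^7*6
  term 3: omega^3*5
Total terms = 3

3


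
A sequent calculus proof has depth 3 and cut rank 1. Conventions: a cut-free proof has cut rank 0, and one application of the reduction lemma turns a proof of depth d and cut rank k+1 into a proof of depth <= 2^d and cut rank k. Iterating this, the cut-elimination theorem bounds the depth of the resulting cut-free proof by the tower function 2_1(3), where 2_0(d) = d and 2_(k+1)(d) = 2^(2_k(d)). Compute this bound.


Each rank reduction sends depth d to at most 2^d; cut rank r needs r reductions.
2_0(3) = 3
2_1(3) = 2^3 = 8
Cut-free depth bound = 8

8


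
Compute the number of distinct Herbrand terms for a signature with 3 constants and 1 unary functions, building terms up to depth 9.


Herbrand terms by depth:
Depth 0: 3 constants
Depth 1: 3 new terms (running total: 6)
Depth 2: 3 new terms (running total: 9)
Depth 3: 3 new terms (running total: 12)
Depth 4: 3 new terms (running total: 15)
Depth 5: 3 new terms (running total: 18)
Depth 6: 3 new terms (running total: 21)
Depth 7: 3 new terms (running total: 24)
Depth 8: 3 new terms (running total: 27)
Depth 9: 3 new terms (running total: 30)
Total distinct ground terms = 30

30


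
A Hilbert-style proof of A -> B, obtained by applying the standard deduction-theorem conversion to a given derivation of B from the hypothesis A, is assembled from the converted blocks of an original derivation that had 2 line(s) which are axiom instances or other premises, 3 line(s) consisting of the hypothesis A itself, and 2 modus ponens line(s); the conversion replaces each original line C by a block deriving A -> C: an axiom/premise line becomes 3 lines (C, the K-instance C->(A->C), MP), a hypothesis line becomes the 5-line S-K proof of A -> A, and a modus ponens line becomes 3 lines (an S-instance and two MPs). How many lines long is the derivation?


Deduction-theorem conversion, block by block:
- 2 axiom/premise lines -> 3 lines each = 6
- 3 hypothesis lines -> 5 lines each (identity proof A->A) = 15
- 2 MP lines -> 3 lines each (S-instance, MP, MP) = 6
Total = 6 + 15 + 6 = 27 lines.

27


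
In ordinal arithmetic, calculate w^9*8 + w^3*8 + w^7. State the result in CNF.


Ordinal addition (w^9*8 + w^3*8) + w^7:
alpha's leading term has exponent 9 > beta's exponent 7, so it survives.
alpha's tail term has exponent 3 < beta's exponent 7, so it is absorbed by beta.
In ordinal addition, any term followed by a strictly larger-exponent term is absorbed.
Result = w^9*8 + w^7

w^9*8 + w^7


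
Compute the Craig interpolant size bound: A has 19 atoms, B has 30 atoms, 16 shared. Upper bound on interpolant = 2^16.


Shared atoms = 16
Craig interpolant size bound = 2^16
= 65536

65536


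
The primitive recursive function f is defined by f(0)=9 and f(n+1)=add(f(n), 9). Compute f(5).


f(0) = 9
f(1) = add(f(0), 9) = add(9, 9) = 18
f(2) = add(f(1), 9) = add(18, 9) = 27
f(3) = add(f(2), 9) = add(27, 9) = 36
f(4) = add(f(3), 9) = add(36, 9) = 45
f(5) = add(f(4), 9) = add(45, 9) = 54


54


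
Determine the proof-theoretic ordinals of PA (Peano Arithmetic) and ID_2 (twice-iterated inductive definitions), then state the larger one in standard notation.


Proof-theoretic ordinal of PA (Peano Arithmetic): epsilon_0
Proof-theoretic ordinal of ID_2 (twice-iterated inductive definitions): psi_0(epsilon_{Omega_2+1})
Comparing: epsilon_0 < psi_0(epsilon_{Omega_2+1}).
The larger ordinal is psi_0(epsilon_{Omega_2+1}) (from ID_2 (twice-iterated inductive definitions)).

psi_0(epsilon_{Omega_2+1})


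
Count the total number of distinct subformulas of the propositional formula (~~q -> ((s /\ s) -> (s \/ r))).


Formula: (~~q -> ((s /\ s) -> (s \/ r)))
Subformulas found:
  1. q
  2. s
  3. r
  4. ~q
  5. ~~q
  6. (s \/ r)
  7. (s /\ s)
  8. ((s /\ s) -> (s \/ r))
  9. (~~q -> ((s /\ s) -> (s \/ r)))
Total distinct subformulas = 9

9


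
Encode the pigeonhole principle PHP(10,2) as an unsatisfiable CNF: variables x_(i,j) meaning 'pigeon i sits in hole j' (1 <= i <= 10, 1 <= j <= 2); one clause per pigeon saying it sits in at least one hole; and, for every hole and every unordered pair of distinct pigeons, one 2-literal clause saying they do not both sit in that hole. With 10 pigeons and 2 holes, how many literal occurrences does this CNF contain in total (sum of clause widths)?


PHP(10,2): 10 pigeons, 2 holes, 10*2 = 20 variables.
- pigeon clauses: one per pigeon -> 10 clauses of width 2 -> 20 literals
- hole clauses: 2 holes * C(10,2) = 2 * 45 -> 90 clauses of width 2 -> 180 literals
Total literal occurrences = 20 + 180 = 200

200


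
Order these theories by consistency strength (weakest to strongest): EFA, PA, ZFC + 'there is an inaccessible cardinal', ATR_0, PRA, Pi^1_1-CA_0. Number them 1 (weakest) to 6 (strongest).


Ordering by consistency strength:
1. EFA
2. PRA
3. PA
4. ATR_0
5. Pi^1_1-CA_0
6. ZFC + 'there is an inaccessible cardinal'


EFA=1, PA=3, ZFC + 'there is an inaccessible cardinal'=6, ATR_0=4, PRA=2, Pi^1_1-CA_0=5


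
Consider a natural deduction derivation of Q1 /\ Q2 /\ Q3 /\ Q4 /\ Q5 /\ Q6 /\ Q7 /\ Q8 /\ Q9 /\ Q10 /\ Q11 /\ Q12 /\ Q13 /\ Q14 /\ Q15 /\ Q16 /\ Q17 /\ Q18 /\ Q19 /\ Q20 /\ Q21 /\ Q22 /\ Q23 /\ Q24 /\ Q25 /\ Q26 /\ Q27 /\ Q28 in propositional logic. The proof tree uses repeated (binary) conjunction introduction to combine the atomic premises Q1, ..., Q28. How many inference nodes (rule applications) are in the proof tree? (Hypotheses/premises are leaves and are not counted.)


The target conjunction has 28 conjuncts, i.e. 27 binary /\ connectives.
Each conjunction-intro joins two pieces, so 28 atoms require 28-1 = 27 applications.
Total inference nodes = 27

27


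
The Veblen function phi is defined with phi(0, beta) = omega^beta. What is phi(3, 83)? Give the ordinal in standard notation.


phi(3, 83):
phi(3, beta) = eta_beta (the beta-th eta number, fixed point of zeta).
phi(3, 83) = eta_83

eta_83


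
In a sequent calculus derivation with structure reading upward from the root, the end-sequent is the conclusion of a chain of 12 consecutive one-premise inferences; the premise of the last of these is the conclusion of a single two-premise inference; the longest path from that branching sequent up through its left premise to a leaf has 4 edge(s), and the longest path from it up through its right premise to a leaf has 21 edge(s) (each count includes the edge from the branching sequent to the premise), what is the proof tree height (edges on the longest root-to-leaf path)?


Longest path through the left premise: 4 edges (measured from the branching sequent)
Longest path through the right premise: 21 edges
Height of the subtree rooted at the branching sequent: max(4, 21) = 21
The branching sequent sits 12 edges above the root (the chain of one-premise inferences), so height = 21 + 12 = 33

33


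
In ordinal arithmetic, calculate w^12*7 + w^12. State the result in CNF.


Ordinal addition w^12*7 + w^12:
Both terms have the same exponent 12.
w^e*c + w^e*d = w^e*(c+d).
Result = w^12*(7+1) = w^12*8

w^12*8


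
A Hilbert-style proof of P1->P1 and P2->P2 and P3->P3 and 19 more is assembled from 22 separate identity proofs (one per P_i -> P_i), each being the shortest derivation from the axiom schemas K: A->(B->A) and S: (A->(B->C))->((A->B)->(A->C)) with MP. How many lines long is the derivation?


The shortest proof of A->A from K and S in the Hilbert calculus has exactly 5 lines:
(1) K instance A->((A->A)->A), (2) S instance, (3) MP on 1,2, (4) K instance A->(A->A), (5) MP on 3,4.
For 22 independent identities: 22 * 5 = 110 lines total.

110


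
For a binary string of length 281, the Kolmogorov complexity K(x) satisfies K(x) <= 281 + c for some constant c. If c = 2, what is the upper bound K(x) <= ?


K(x) <= |x| + c = 281 + 2 = 283

283


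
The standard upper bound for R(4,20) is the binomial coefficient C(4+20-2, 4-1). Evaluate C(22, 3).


R(4,20) <= C(4+20-2, 4-1) = C(22, 3)
C(22, 3) = 22! / (3! * 19!)
= 1540

1540


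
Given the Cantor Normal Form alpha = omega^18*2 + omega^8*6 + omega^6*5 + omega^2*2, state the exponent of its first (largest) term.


CNF: omega^18*2 + omega^8*6 + omega^6*5 + omega^2*2
The leading term is omega^18*2, which has exponent 18.

18


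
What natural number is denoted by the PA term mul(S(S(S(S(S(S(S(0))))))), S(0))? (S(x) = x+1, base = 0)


mul(S^7(0), S^1(0)):
S^7(0) = 7
S^1(0) = 1
7 * 1 = 7

7


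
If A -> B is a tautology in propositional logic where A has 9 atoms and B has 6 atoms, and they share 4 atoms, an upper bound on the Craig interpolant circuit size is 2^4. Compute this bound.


Shared atoms = 4
Craig interpolant size bound = 2^4
= 16

16


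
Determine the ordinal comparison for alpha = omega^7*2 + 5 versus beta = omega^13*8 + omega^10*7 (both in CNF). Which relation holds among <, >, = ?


Compare term by term from highest exponent:
alpha = omega^7*2 + 5
beta = omega^13*8 + omega^10*7
Term 1: alpha has omega^7*2, beta has omega^13*8
Term 2: alpha has omega^0*5, beta has omega^10*7
Result: alpha < beta

alpha < beta


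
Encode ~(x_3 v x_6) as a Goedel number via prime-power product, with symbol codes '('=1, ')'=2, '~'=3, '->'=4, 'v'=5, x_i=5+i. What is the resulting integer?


Formula: ~(x_3 v x_6)
Symbol codes: [3, 1, 8, 5, 11, 2]
Primes: [2, 3, 5, 7, 11, 13]
p_1^3 = 2^3 = 8
p_2^1 = 3^1 = 3
p_3^8 = 5^8 = 390625
p_4^5 = 7^5 = 16807
p_5^11 = 11^11 = 285311670611
p_6^2 = 13^2 = 169
Product = 7597447677235162621875000

7597447677235162621875000


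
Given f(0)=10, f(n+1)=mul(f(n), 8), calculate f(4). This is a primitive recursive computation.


f(0) = 10
f(1) = mul(f(0), 8) = mul(10, 8) = 80
f(2) = mul(f(1), 8) = mul(80, 8) = 640
f(3) = mul(f(2), 8) = mul(640, 8) = 5120
f(4) = mul(f(3), 8) = mul(5120, 8) = 40960


40960


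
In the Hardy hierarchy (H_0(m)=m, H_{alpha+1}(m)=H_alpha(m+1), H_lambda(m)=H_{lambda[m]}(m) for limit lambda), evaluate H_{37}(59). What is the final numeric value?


H_37(59):
For finite ordinals k, H_k(n) = n + k (each successor step adds 1).
H_37(59) = 59 + 37 = 96

96


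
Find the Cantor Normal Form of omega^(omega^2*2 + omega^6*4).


omega^(omega^2*2 + omega^6*4):
In ordinal addition a term is absorbed by a following term of strictly larger exponent: 2 < 6, so omega^2*2 + omega^6*4 = omega^6*4.
omega raised to a CNF ordinal is a single CNF term: Result = omega^(omega^6*4)

omega^(omega^6*4)


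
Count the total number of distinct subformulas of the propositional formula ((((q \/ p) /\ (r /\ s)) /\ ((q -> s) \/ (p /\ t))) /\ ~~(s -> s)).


Formula: ((((q \/ p) /\ (r /\ s)) /\ ((q -> s) \/ (p /\ t))) /\ ~~(s -> s))
Subformulas found:
  1. q
  2. s
  3. r
  4. t
  5. p
  6. (q \/ p)
  7. (r /\ s)
  8. (p /\ t)
  9. (q -> s)
  10. (s -> s)
  11. ~(s -> s)
  12. ~~(s -> s)
  13. ((q \/ p) /\ (r /\ s))
  14. ((q -> s) \/ (p /\ t))
  15. (((q \/ p) /\ (r /\ s)) /\ ((q -> s) \/ (p /\ t)))
  16. ((((q \/ p) /\ (r /\ s)) /\ ((q -> s) \/ (p /\ t))) /\ ~~(s -> s))
Total distinct subformulas = 16

16


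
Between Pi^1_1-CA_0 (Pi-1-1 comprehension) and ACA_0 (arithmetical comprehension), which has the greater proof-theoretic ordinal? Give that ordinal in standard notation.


Proof-theoretic ordinal of Pi^1_1-CA_0 (Pi-1-1 comprehension): psi_0(Omega_omega)
Proof-theoretic ordinal of ACA_0 (arithmetical comprehension): epsilon_0
Comparing: epsilon_0 < psi_0(Omega_omega).
The larger ordinal is psi_0(Omega_omega) (from Pi^1_1-CA_0 (Pi-1-1 comprehension)).

psi_0(Omega_omega)


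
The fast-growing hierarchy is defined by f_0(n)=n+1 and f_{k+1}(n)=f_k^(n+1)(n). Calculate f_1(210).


f_1(210) = f_0^211(210)
f_0 adds 1 each time, applied 211 times.
f_1(210) = 210 + 211 = 421

421


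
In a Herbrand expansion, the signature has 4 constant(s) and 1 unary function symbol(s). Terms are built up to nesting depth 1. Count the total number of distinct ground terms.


Herbrand terms by depth:
Depth 0: 4 constants
Depth 1: 4 new terms (running total: 8)
Total distinct ground terms = 8

8


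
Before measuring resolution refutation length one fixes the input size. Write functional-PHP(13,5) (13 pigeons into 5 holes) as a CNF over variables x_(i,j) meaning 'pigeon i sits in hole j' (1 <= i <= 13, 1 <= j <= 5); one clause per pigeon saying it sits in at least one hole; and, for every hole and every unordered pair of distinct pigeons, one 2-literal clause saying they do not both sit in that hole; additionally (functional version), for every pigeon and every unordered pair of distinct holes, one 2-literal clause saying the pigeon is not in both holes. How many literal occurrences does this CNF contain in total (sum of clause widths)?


functional-PHP(13,5): 13 pigeons, 5 holes, 13*5 = 65 variables.
- pigeon clauses: one per pigeon -> 13 clauses of width 5 -> 65 literals
- hole clauses: 5 holes * C(13,2) = 5 * 78 -> 390 clauses of width 2 -> 780 literals
- functional clauses: 13 pigeons * C(5,2) = 13 * 10 -> 130 clauses of width 2 -> 260 literals
Total literal occurrences = 65 + 780 + 260 = 1105

1105


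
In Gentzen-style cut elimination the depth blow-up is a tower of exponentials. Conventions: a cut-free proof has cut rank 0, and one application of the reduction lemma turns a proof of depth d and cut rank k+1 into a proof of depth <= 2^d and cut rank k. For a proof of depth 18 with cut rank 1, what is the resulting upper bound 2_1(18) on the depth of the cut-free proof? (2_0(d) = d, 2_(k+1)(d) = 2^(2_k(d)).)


Each rank reduction sends depth d to at most 2^d; cut rank r needs r reductions.
2_0(18) = 18
2_1(18) = 2^18 = 262144
Cut-free depth bound = 262144

262144


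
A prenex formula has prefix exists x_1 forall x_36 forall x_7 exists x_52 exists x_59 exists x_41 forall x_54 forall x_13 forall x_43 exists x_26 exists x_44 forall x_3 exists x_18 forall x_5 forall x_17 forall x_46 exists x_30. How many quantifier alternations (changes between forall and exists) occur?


Walk the prefix and count type changes:
  position 1: exists -> forall <-- alternation
  position 2: forall -> forall
  position 3: forall -> exists <-- alternation
  position 4: exists -> exists
  position 5: exists -> exists
  position 6: exists -> forall <-- alternation
  position 7: forall -> forall
  position 8: forall -> forall
  position 9: forall -> exists <-- alternation
  position 10: exists -> exists
  position 11: exists -> forall <-- alternation
  position 12: forall -> exists <-- alternation
  position 13: exists -> forall <-- alternation
  position 14: forall -> forall
  position 15: forall -> forall
  position 16: forall -> exists <-- alternation
Total alternations = 8

8


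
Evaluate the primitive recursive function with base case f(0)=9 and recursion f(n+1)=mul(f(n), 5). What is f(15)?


f(0) = 9
f(1) = mul(f(0), 5) = mul(9, 5) = 45
f(2) = mul(f(1), 5) = mul(45, 5) = 225
f(3) = mul(f(2), 5) = mul(225, 5) = 1125
f(4) = mul(f(3), 5) = mul(1125, 5) = 5625
f(5) = mul(f(4), 5) = mul(5625, 5) = 28125
f(6) = mul(f(5), 5) = mul(28125, 5) = 140625
f(7) = mul(f(6), 5) = mul(140625, 5) = 703125
f(8) = mul(f(7), 5) = mul(703125, 5) = 3515625
f(9) = mul(f(8), 5) = mul(3515625, 5) = 17578125
f(10) = mul(f(9), 5) = mul(17578125, 5) = 87890625
f(11) = mul(f(10), 5) = mul(87890625, 5) = 439453125
f(12) = mul(f(11), 5) = mul(439453125, 5) = 2197265625
f(13) = mul(f(12), 5) = mul(2197265625, 5) = 10986328125
f(14) = mul(f(13), 5) = mul(10986328125, 5) = 54931640625
f(15) = mul(f(14), 5) = mul(54931640625, 5) = 274658203125


274658203125


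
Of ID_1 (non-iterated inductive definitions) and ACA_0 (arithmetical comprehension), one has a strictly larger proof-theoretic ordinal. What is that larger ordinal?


Proof-theoretic ordinal of ID_1 (non-iterated inductive definitions): psi_0(epsilon_{Omega+1})
Proof-theoretic ordinal of ACA_0 (arithmetical comprehension): epsilon_0
Comparing: epsilon_0 < psi_0(epsilon_{Omega+1}).
The larger ordinal is psi_0(epsilon_{Omega+1}) (from ID_1 (non-iterated inductive definitions)).

psi_0(epsilon_{Omega+1})


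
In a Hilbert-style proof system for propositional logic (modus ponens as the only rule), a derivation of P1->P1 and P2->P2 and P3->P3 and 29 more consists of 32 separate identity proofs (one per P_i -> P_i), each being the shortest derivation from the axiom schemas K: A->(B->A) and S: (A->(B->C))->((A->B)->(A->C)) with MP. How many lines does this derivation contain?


The shortest proof of A->A from K and S in the Hilbert calculus has exactly 5 lines:
(1) K instance A->((A->A)->A), (2) S instance, (3) MP on 1,2, (4) K instance A->(A->A), (5) MP on 3,4.
For 32 independent identities: 32 * 5 = 160 lines total.

160


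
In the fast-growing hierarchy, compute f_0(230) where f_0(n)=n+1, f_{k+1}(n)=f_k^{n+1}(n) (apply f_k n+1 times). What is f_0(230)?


f_0(230) = 230 + 1 = 231

231


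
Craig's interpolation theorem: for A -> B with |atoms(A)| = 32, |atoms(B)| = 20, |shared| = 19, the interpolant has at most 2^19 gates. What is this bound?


Shared atoms = 19
Craig interpolant size bound = 2^19
= 524288

524288


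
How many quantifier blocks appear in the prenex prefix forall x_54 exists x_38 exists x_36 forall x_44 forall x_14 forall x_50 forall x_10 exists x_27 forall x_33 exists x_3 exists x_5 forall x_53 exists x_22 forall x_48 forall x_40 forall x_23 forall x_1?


Alternations = 8.
Blocks = alternations + 1 = 9

9


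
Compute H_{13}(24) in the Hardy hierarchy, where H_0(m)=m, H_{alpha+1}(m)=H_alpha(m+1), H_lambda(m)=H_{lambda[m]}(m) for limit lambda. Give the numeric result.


H_13(24):
For finite ordinals k, H_k(n) = n + k (each successor step adds 1).
H_13(24) = 24 + 13 = 37

37


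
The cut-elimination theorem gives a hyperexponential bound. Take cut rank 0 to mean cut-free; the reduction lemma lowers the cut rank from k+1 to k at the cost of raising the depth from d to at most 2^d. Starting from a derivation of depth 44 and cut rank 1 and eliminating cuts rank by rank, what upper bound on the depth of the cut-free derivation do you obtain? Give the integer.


Each rank reduction sends depth d to at most 2^d; cut rank r needs r reductions.
2_0(44) = 44
2_1(44) = 2^44 = 17592186044416
Cut-free depth bound = 17592186044416

17592186044416


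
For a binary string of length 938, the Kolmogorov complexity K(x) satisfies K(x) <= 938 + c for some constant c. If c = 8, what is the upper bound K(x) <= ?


K(x) <= |x| + c = 938 + 8 = 946

946


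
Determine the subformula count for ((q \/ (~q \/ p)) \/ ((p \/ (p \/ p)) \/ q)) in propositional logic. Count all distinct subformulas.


Formula: ((q \/ (~q \/ p)) \/ ((p \/ (p \/ p)) \/ q))
Subformulas found:
  1. q
  2. p
  3. ~q
  4. (p \/ p)
  5. (~q \/ p)
  6. (p \/ (p \/ p))
  7. (q \/ (~q \/ p))
  8. ((p \/ (p \/ p)) \/ q)
  9. ((q \/ (~q \/ p)) \/ ((p \/ (p \/ p)) \/ q))
Total distinct subformulas = 9

9


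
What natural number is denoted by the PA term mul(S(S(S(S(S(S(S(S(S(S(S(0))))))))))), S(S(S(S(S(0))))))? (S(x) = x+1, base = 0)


mul(S^11(0), S^5(0)):
S^11(0) = 11
S^5(0) = 5
11 * 5 = 55

55


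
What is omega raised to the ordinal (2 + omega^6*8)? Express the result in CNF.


omega^(2 + omega^6*8):
In ordinal addition a term is absorbed by a following term of strictly larger exponent: 0 < 6, so 2 + omega^6*8 = omega^6*8.
omega raised to a CNF ordinal is a single CNF term: Result = omega^(omega^6*8)

omega^(omega^6*8)


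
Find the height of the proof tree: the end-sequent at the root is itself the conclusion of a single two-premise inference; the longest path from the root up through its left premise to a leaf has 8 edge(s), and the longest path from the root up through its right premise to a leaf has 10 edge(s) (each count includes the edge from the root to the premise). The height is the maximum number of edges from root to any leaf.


Longest path through the left premise: 8 edges (measured from the branching sequent)
Longest path through the right premise: 10 edges
Height of the subtree rooted at the branching sequent: max(8, 10) = 10
The branching sequent is the root itself.
Total height = 10

10


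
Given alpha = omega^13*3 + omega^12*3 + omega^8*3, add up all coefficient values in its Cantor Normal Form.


CNF: omega^13*3 + omega^12*3 + omega^8*3
Coefficients: 3 + 3 + 3 = 9

9


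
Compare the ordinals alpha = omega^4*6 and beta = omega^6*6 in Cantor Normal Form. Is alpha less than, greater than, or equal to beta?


Compare term by term from highest exponent:
alpha = omega^4*6
beta = omega^6*6
Term 1: alpha has omega^4*6, beta has omega^6*6
Result: alpha < beta

alpha < beta


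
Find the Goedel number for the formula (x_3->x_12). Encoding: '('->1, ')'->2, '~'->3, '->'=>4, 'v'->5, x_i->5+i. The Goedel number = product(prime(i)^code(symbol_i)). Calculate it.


Formula: (x_3->x_12)
Symbol codes: [1, 8, 4, 17, 2]
Primes: [2, 3, 5, 7, 11]
p_1^1 = 2^1 = 2
p_2^8 = 3^8 = 6561
p_3^4 = 5^4 = 625
p_4^17 = 7^17 = 232630513987207
p_5^2 = 11^2 = 121
Product = 230851181343347350458750

230851181343347350458750


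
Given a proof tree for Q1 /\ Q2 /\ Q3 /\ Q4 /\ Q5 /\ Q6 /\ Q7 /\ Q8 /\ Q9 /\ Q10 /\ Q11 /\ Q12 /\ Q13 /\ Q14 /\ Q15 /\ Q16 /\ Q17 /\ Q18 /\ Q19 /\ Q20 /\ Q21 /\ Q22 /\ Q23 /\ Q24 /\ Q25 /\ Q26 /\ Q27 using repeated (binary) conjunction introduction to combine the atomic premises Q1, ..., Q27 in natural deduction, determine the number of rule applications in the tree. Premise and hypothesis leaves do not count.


The target conjunction has 27 conjuncts, i.e. 26 binary /\ connectives.
Each conjunction-intro joins two pieces, so 27 atoms require 27-1 = 26 applications.
Total inference nodes = 26

26


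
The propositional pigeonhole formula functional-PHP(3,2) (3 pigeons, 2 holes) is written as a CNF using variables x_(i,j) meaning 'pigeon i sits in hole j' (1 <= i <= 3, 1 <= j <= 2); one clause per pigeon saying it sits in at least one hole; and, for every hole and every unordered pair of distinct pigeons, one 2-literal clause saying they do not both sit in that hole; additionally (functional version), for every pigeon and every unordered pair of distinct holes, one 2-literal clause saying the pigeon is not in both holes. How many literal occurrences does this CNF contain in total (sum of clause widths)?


functional-PHP(3,2): 3 pigeons, 2 holes, 3*2 = 6 variables.
- pigeon clauses: one per pigeon -> 3 clauses of width 2 -> 6 literals
- hole clauses: 2 holes * C(3,2) = 2 * 3 -> 6 clauses of width 2 -> 12 literals
- functional clauses: 3 pigeons * C(2,2) = 3 * 1 -> 3 clauses of width 2 -> 6 literals
Total literal occurrences = 6 + 12 + 6 = 24

24


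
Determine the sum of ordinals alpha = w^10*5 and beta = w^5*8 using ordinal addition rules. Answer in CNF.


Ordinal addition w^10*5 + w^5*8:
Leading exponent of alpha (10) > leading exponent of beta (5).
Since alpha's term has higher exponent than beta's leading term,
the sum is simply alpha followed by beta.
Result = w^10*5 + w^5*8

w^10*5 + w^5*8


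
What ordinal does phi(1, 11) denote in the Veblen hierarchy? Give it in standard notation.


phi(1, 11):
phi(1, beta) = epsilon_beta (the beta-th epsilon number).
phi(1, 11) = epsilon_11

epsilon_11


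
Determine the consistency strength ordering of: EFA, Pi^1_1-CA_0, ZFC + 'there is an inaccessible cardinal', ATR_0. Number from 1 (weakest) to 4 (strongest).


Ordering by consistency strength:
1. EFA
2. ATR_0
3. Pi^1_1-CA_0
4. ZFC + 'there is an inaccessible cardinal'


EFA=1, Pi^1_1-CA_0=3, ZFC + 'there is an inaccessible cardinal'=4, ATR_0=2


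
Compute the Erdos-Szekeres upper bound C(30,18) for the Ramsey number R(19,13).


R(19,13) <= C(19+13-2, 19-1) = C(30, 18)
C(30, 18) = 30! / (18! * 12!)
= 86493225

86493225


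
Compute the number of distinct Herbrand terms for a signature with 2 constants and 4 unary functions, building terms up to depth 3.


Herbrand terms by depth:
Depth 0: 2 constants
Depth 1: 8 new terms (running total: 10)
Depth 2: 32 new terms (running total: 42)
Depth 3: 128 new terms (running total: 170)
Total distinct ground terms = 170

170


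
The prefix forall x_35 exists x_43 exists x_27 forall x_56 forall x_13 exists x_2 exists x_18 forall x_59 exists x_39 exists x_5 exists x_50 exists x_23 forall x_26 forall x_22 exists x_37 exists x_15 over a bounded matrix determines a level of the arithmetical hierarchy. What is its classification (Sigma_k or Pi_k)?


Leading quantifier is forall, so the class is Pi.
Number of quantifier blocks = alternations + 1 = 7 + 1 = 8.
Classification: Pi_8

Pi_8


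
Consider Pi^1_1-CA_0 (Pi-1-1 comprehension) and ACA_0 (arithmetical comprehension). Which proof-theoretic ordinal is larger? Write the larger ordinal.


Proof-theoretic ordinal of Pi^1_1-CA_0 (Pi-1-1 comprehension): psi_0(Omega_omega)
Proof-theoretic ordinal of ACA_0 (arithmetical comprehension): epsilon_0
Comparing: epsilon_0 < psi_0(Omega_omega).
The larger ordinal is psi_0(Omega_omega) (from Pi^1_1-CA_0 (Pi-1-1 comprehension)).

psi_0(Omega_omega)
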